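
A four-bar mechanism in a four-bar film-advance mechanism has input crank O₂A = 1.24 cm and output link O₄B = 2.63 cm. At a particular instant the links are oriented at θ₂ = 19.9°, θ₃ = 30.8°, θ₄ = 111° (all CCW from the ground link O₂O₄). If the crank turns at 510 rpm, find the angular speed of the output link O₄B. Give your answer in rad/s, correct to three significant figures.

ω₂ = 53.41 rad/s (from 510 rpm).
Differentiating the loop-closure r₂e^{iθ₂}+r₃e^{iθ₃}=r₁+r₄e^{iθ₄} gives r₂ω₂e^{iθ₂}+r₃ω₃e^{iθ₃}=r₄ω₄e^{iθ₄}.
Eliminating the other unknown: ω₄ = r₂ω₂ sin(θ₂−θ₃) / [r₄ sin(θ₄−θ₃)].
Numerator sine = -0.18910; denominator sine = +0.98541.
Result = 0.0124·53.41·(-0.18910) / (0.0263·(+0.98541)) = -4.832 rad/s; magnitude 4.832 rad/s.

4.83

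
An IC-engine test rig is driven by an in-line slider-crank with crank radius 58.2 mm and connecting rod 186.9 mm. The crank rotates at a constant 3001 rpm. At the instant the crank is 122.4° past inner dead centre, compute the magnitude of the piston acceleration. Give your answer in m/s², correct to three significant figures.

3830

ω = 2π·3001/60 = 314.3 rad/s
x(θ) = r cosθ + √(L² − r² sin²θ); with ω constant, a = ω²·d²x/dθ².
d²x/dθ² = −r cosθ − r²(cos2θ)/√u − r⁴ sin²2θ/(4u^{3/2}),  u = L² − r² sin²θ = 0.0325169 m².
Substituting r = 0.0582 m, L = 0.1869 m, θ = 122.4°: d²x/dθ² = +0.038783 m.
a = ω²·d²x/dθ² = (314.3)²·(+0.038783) = +3830.2 m/s²;  |a| = 3830.2 m/s².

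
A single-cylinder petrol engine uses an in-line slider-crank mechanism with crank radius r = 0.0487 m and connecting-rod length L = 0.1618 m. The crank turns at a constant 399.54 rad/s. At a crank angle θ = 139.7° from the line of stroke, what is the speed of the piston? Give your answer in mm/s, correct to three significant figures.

9640

ω = 399.5 rad/s
For an in-line slider-crank, x = r cosθ + √(L² − r² sin²θ), so v = −rω sinθ·[1 + r cosθ/√(L² − r² sin²θ)].
With r = 0.0487 m, L = 0.1618 m, θ = 139.7°: √(L² − r² sin²θ) = 0.1587 m.
v = −0.0487·399.5·0.64679·[1 + 0.0487·-0.76267/0.1587] = -9.6397 m/s.
|v| = 9.6397 m/s = 9639.7 mm/s.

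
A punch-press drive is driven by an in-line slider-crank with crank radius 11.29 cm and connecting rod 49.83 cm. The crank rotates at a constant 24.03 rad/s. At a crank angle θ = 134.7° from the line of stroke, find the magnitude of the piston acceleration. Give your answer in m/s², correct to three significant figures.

ω = 24.03 rad/s
x(θ) = r cosθ + √(L² − r² sin²θ); with ω constant, a = ω²·d²x/dθ².
d²x/dθ² = −r cosθ − r²(cos2θ)/√u − r⁴ sin²2θ/(4u^{3/2}),  u = L² − r² sin²θ = 0.241863 m².
Substituting r = 0.1129 m, L = 0.4983 m, θ = 134.7°: d²x/dθ² = +0.079343 m.
a = ω²·d²x/dθ² = (24.03)²·(+0.079343) = +45.816 m/s²;  |a| = 45.816 m/s².

45.8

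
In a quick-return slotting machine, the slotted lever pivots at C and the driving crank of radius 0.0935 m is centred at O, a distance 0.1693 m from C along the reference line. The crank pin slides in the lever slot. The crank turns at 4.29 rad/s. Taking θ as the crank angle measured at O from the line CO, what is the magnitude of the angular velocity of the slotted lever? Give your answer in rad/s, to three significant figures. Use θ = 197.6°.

3.77

ω = 4.29 rad/s
Crank pin A relative to C: A = (d + r cosθ, r sinθ); lever angle φ = atan2(r sinθ, d + r cosθ).
Differentiating tanφ: φ̇ = rω(d cosθ + r)/(d² + r² + 2dr cosθ).
d² + r² + 2dr cosθ = |CA|² = 0.00722758 m²;  d cosθ + r = -0.067875 m.
|ω_lever| = |0.0935·4.29·-0.067875| / 0.00722758 = 3.7669 rad/s.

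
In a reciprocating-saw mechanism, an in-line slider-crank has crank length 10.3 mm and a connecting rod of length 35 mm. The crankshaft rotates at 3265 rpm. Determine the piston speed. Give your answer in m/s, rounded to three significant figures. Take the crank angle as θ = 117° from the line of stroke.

ω = 2π·3265/60 = 341.9 rad/s
For an in-line slider-crank, x = r cosθ + √(L² − r² sin²θ), so v = −rω sinθ·[1 + r cosθ/√(L² − r² sin²θ)].
With r = 0.0103 m, L = 0.035 m, θ = 117°: √(L² − r² sin²θ) = 0.033775 m.
v = −0.0103·341.9·0.89101·[1 + 0.0103·-0.45399/0.033775] = -2.7034 m/s.
|v| = 2.7034 m/s.

2.70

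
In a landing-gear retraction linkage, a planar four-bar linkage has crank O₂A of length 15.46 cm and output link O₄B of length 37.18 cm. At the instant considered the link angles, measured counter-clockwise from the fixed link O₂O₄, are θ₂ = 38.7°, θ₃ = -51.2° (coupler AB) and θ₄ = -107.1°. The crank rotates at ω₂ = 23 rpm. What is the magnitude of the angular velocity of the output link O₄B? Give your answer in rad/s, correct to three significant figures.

ω₂ = 2.409 rad/s (from 23 rpm).
Differentiating the loop-closure r₂e^{iθ₂}+r₃e^{iθ₃}=r₁+r₄e^{iθ₄} gives r₂ω₂e^{iθ₂}+r₃ω₃e^{iθ₃}=r₄ω₄e^{iθ₄}.
Eliminating the other unknown: ω₄ = r₂ω₂ sin(θ₂−θ₃) / [r₄ sin(θ₄−θ₃)].
Numerator sine = +1.00000; denominator sine = -0.82806.
Result = 0.1546·2.409·(+1.00000) / (0.3718·(-0.82806)) = -1.2095 rad/s; magnitude 1.2095 rad/s.

1.21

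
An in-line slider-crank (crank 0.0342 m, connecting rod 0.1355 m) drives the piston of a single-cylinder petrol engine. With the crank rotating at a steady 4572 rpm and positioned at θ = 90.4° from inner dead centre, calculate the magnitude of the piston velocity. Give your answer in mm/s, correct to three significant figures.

16300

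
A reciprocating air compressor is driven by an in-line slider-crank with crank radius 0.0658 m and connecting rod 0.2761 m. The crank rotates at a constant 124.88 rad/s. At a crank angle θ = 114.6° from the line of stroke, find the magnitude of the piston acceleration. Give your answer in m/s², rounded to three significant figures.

ω = 124.9 rad/s
x(θ) = r cosθ + √(L² − r² sin²θ); with ω constant, a = ω²·d²x/dθ².
d²x/dθ² = −r cosθ − r²(cos2θ)/√u − r⁴ sin²2θ/(4u^{3/2}),  u = L² − r² sin²θ = 0.0726519 m².
Substituting r = 0.0658 m, L = 0.2761 m, θ = 114.6°: d²x/dθ² = +0.03775 m.
a = ω²·d²x/dθ² = (124.9)²·(+0.03775) = +588.71 m/s²;  |a| = 588.71 m/s².

589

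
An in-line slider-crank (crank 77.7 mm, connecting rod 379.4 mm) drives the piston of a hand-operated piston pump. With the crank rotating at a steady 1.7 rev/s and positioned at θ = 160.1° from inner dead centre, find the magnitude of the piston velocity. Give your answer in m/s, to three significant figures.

ω = 2π·1.7 = 10.68 rad/s
For an in-line slider-crank, x = r cosθ + √(L² − r² sin²θ), so v = −rω sinθ·[1 + r cosθ/√(L² − r² sin²θ)].
With r = 0.0777 m, L = 0.3794 m, θ = 160.1°: √(L² − r² sin²θ) = 0.37848 m.
v = −0.0777·10.68·0.34038·[1 + 0.0777·-0.94029/0.37848] = -0.22796 m/s.
|v| = 0.22796 m/s.

0.228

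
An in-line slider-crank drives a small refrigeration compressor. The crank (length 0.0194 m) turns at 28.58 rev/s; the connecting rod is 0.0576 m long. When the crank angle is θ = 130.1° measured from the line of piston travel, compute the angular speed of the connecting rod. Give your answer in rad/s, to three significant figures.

40.3

ω = 179.6 rad/s (converted from 28.58 rev/s).
The rod makes angle φ with the slider axis where L sinφ = r sinθ; differentiating, L cosφ·φ̇ = r ω cosθ.
L cosφ = √(L² − r² sin²θ) = 0.055656 m.
|ω_rod| = r ω |cosθ| / √(L² − r² sin²θ) = 0.0194·179.6·0.64412/0.055656 = 40.318 rad/s.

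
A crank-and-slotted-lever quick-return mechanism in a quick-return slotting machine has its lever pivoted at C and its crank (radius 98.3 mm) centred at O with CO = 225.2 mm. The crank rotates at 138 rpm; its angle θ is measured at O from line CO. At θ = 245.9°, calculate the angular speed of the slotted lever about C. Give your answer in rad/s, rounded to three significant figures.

ω = 14.45 rad/s (from 138 rpm).
Crank pin A relative to C: A = (d + r cosθ, r sinθ); lever angle φ = atan2(r sinθ, d + r cosθ).
Differentiating tanφ: φ̇ = rω(d cosθ + r)/(d² + r² + 2dr cosθ).
d² + r² + 2dr cosθ = |CA|² = 0.0422994 m²;  d cosθ + r = +0.006344 m.
|ω_lever| = |0.0983·14.45·+0.006344| / 0.0422994 = 0.21305 rad/s.

0.213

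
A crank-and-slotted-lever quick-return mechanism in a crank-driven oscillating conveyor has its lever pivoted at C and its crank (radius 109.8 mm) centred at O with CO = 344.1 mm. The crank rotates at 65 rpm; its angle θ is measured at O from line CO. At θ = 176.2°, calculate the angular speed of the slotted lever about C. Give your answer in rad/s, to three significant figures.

ω = 6.807 rad/s (from 65 rpm).
Crank pin A relative to C: A = (d + r cosθ, r sinθ); lever angle φ = atan2(r sinθ, d + r cosθ).
Differentiating tanφ: φ̇ = rω(d cosθ + r)/(d² + r² + 2dr cosθ).
d² + r² + 2dr cosθ = |CA|² = 0.0550626 m²;  d cosθ + r = -0.23354 m.
|ω_lever| = |0.1098·6.807·-0.23354| / 0.0550626 = 3.17 rad/s.

3.17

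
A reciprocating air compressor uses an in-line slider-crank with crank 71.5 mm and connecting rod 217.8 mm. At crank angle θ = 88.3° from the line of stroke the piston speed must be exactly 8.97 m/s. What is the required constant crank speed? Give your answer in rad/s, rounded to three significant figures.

For an in-line slider-crank, |v_piston| = rω|sinθ|·[1 + r cosθ/√(L² − r² sin²θ)].
With r = 0.0715 m, L = 0.2178 m, θ = 88.3°: the bracketed kinematic factor |dx/dθ| = 0.072205 m.
ω = v/|dx/dθ| = 8.97/0.072205 = 124.23 rad/s.

124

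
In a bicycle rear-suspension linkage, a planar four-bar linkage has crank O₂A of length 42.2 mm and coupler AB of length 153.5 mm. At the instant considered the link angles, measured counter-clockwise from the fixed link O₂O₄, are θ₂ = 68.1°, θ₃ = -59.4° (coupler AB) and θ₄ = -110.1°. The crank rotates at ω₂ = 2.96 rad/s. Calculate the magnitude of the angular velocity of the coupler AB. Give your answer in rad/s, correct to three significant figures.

0.0330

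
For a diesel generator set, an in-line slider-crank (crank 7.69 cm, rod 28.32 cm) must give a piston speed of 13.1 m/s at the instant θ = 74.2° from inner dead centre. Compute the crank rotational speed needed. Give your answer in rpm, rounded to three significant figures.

For an in-line slider-crank, |v_piston| = rω|sinθ|·[1 + r cosθ/√(L² − r² sin²θ)].
With r = 0.0769 m, L = 0.2832 m, θ = 74.2°: the bracketed kinematic factor |dx/dθ| = 0.079662 m.
ω = v/|dx/dθ| = 13.1/0.079662 = 164.44 rad/s.
N = 60ω/(2π) = 1570.3 rpm.

1570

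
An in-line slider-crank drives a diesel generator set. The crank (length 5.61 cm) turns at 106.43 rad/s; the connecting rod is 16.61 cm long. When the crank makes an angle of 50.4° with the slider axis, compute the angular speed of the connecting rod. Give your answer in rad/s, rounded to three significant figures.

23.7

ω = 106.4 rad/s
The rod makes angle φ with the slider axis where L sinφ = r sinθ; differentiating, L cosφ·φ̇ = r ω cosθ.
L cosφ = √(L² − r² sin²θ) = 0.16038 m.
|ω_rod| = r ω |cosθ| / √(L² − r² sin²θ) = 0.0561·106.4·0.63742/0.16038 = 23.731 rad/s.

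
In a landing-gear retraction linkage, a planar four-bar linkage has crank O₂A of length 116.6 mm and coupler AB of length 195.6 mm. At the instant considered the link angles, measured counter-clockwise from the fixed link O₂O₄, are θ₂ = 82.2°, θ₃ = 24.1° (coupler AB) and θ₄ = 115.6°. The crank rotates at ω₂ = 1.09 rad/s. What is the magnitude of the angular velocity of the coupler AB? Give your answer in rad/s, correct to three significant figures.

0.358

ω₂ = 1.09 rad/s
Differentiating the loop-closure r₂e^{iθ₂}+r₃e^{iθ₃}=r₁+r₄e^{iθ₄} gives r₂ω₂e^{iθ₂}+r₃ω₃e^{iθ₃}=r₄ω₄e^{iθ₄}.
Eliminating the other unknown: ω₃ = r₂ω₂ sin(θ₄−θ₂) / [r₃ sin(θ₃−θ₄)].
Numerator sine = +0.55048; denominator sine = -0.99966.
Result = 0.1166·1.09·(+0.55048) / (0.1956·(-0.99966)) = -0.35781 rad/s; magnitude 0.35781 rad/s.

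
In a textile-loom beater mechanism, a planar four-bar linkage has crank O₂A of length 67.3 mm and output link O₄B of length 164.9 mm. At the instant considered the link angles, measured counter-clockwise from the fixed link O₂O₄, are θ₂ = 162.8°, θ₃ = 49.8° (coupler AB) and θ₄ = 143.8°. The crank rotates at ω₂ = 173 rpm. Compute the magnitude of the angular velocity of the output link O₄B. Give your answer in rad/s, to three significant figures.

6.82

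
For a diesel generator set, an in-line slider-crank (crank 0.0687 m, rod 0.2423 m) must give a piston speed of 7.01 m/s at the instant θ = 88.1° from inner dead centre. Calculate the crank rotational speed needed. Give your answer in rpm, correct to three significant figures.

965

For an in-line slider-crank, |v_piston| = rω|sinθ|·[1 + r cosθ/√(L² − r² sin²θ)].
With r = 0.0687 m, L = 0.2423 m, θ = 88.1°: the bracketed kinematic factor |dx/dθ| = 0.069335 m.
ω = v/|dx/dθ| = 7.01/0.069335 = 101.1 rad/s.
N = 60ω/(2π) = 965.46 rpm.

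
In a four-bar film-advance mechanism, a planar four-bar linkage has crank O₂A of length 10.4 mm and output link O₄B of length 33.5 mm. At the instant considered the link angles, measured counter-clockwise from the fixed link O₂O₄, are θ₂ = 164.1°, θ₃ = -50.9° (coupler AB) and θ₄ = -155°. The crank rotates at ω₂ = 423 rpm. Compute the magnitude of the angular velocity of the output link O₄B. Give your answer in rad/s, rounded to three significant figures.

ω₂ = 44.3 rad/s (from 423 rpm).
Differentiating the loop-closure r₂e^{iθ₂}+r₃e^{iθ₃}=r₁+r₄e^{iθ₄} gives r₂ω₂e^{iθ₂}+r₃ω₃e^{iθ₃}=r₄ω₄e^{iθ₄}.
Eliminating the other unknown: ω₄ = r₂ω₂ sin(θ₂−θ₃) / [r₄ sin(θ₄−θ₃)].
Numerator sine = -0.57358; denominator sine = -0.96987.
Result = 0.0104·44.3·(-0.57358) / (0.0335·(-0.96987)) = +8.1327 rad/s; magnitude 8.1327 rad/s.

8.13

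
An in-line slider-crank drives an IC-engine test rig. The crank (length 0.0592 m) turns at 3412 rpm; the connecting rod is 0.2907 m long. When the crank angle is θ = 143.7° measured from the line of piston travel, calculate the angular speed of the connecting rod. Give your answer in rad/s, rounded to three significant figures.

ω = 357.3 rad/s (converted from 3412 rpm).
The rod makes angle φ with the slider axis where L sinφ = r sinθ; differentiating, L cosφ·φ̇ = r ω cosθ.
L cosφ = √(L² − r² sin²θ) = 0.28858 m.
|ω_rod| = r ω |cosθ| / √(L² − r² sin²θ) = 0.0592·357.3·0.80593/0.28858 = 59.073 rad/s.

59.1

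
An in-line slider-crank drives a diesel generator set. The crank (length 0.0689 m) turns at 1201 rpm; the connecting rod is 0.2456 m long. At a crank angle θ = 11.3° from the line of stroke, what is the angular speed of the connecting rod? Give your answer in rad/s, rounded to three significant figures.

ω = 125.8 rad/s (converted from 1201 rpm).
The rod makes angle φ with the slider axis where L sinφ = r sinθ; differentiating, L cosφ·φ̇ = r ω cosθ.
L cosφ = √(L² − r² sin²θ) = 0.24523 m.
|ω_rod| = r ω |cosθ| / √(L² − r² sin²θ) = 0.0689·125.8·0.98061/0.24523 = 34.651 rad/s.

34.7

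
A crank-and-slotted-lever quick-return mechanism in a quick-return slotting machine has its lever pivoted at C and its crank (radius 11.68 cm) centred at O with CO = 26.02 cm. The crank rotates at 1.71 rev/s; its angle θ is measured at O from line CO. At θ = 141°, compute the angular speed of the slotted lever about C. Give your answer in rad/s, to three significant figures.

3.14

ω = 10.74 rad/s (from 1.71 rev/s).
Crank pin A relative to C: A = (d + r cosθ, r sinθ); lever angle φ = atan2(r sinθ, d + r cosθ).
Differentiating tanφ: φ̇ = rω(d cosθ + r)/(d² + r² + 2dr cosθ).
d² + r² + 2dr cosθ = |CA|² = 0.0341092 m²;  d cosθ + r = -0.085413 m.
|ω_lever| = |0.1168·10.74·-0.085413| / 0.0341092 = 3.1425 rad/s.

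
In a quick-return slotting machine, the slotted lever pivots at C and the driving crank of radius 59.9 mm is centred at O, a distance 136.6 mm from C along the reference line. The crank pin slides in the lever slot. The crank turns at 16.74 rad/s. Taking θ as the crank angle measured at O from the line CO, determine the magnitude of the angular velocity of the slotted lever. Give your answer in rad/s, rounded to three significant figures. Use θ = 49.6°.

4.53

ω = 16.74 rad/s
Crank pin A relative to C: A = (d + r cosθ, r sinθ); lever angle φ = atan2(r sinθ, d + r cosθ).
Differentiating tanφ: φ̇ = rω(d cosθ + r)/(d² + r² + 2dr cosθ).
d² + r² + 2dr cosθ = |CA|² = 0.0328538 m²;  d cosθ + r = +0.14843 m.
|ω_lever| = |0.0599·16.74·+0.14843| / 0.0328538 = 4.5303 rad/s.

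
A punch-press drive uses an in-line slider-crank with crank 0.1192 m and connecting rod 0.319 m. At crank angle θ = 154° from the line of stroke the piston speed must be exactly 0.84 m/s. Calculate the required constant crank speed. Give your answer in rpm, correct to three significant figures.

233

For an in-line slider-crank, |v_piston| = rω|sinθ|·[1 + r cosθ/√(L² − r² sin²θ)].
With r = 0.1192 m, L = 0.319 m, θ = 154°: the bracketed kinematic factor |dx/dθ| = 0.034464 m.
ω = v/|dx/dθ| = 0.84/0.034464 = 24.373 rad/s.
N = 60ω/(2π) = 232.75 rpm.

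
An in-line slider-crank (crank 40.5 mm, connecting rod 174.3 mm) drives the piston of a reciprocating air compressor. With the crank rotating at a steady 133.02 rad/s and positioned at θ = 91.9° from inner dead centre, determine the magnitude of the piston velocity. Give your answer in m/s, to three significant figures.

5.34

ω = 133 rad/s
For an in-line slider-crank, x = r cosθ + √(L² − r² sin²θ), so v = −rω sinθ·[1 + r cosθ/√(L² − r² sin²θ)].
With r = 0.0405 m, L = 0.1743 m, θ = 91.9°: √(L² − r² sin²θ) = 0.16953 m.
v = −0.0405·133·0.99945·[1 + 0.0405·-0.03316/0.16953] = -5.3417 m/s.
|v| = 5.3417 m/s.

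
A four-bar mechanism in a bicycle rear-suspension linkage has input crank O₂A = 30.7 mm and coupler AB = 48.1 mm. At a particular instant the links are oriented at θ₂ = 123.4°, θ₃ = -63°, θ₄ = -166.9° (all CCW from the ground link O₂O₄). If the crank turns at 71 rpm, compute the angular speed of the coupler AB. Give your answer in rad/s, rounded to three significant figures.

ω₂ = 7.435 rad/s (from 71 rpm).
Differentiating the loop-closure r₂e^{iθ₂}+r₃e^{iθ₃}=r₁+r₄e^{iθ₄} gives r₂ω₂e^{iθ₂}+r₃ω₃e^{iθ₃}=r₄ω₄e^{iθ₄}.
Eliminating the other unknown: ω₃ = r₂ω₂ sin(θ₄−θ₂) / [r₃ sin(θ₃−θ₄)].
Numerator sine = +0.93789; denominator sine = +0.97072.
Result = 0.0307·7.435·(+0.93789) / (0.0481·(+0.97072)) = +4.585 rad/s; magnitude 4.585 rad/s.

4.58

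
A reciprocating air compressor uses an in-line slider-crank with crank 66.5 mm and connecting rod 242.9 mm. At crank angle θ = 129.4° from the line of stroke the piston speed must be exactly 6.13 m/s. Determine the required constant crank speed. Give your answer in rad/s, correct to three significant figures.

145

For an in-line slider-crank, |v_piston| = rω|sinθ|·[1 + r cosθ/√(L² − r² sin²θ)].
With r = 0.0665 m, L = 0.2429 m, θ = 129.4°: the bracketed kinematic factor |dx/dθ| = 0.04225 m.
ω = v/|dx/dθ| = 6.13/0.04225 = 145.09 rad/s.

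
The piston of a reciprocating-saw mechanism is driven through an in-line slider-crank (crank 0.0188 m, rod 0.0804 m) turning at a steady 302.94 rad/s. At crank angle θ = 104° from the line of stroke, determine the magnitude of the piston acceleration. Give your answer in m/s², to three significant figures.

ω = 302.9 rad/s
x(θ) = r cosθ + √(L² − r² sin²θ); with ω constant, a = ω²·d²x/dθ².
d²x/dθ² = −r cosθ − r²(cos2θ)/√u − r⁴ sin²2θ/(4u^{3/2}),  u = L² − r² sin²θ = 0.00613141 m².
Substituting r = 0.0188 m, L = 0.0804 m, θ = 104°: d²x/dθ² = +0.0085192 m.
a = ω²·d²x/dθ² = (302.9)²·(+0.0085192) = +781.83 m/s²;  |a| = 781.83 m/s².

782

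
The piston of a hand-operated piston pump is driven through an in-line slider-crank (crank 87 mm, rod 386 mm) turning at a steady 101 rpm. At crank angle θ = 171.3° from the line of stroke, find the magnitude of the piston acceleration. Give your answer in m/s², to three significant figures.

7.52

ω = 2π·101/60 = 10.58 rad/s
x(θ) = r cosθ + √(L² − r² sin²θ); with ω constant, a = ω²·d²x/dθ².
d²x/dθ² = −r cosθ − r²(cos2θ)/√u − r⁴ sin²2θ/(4u^{3/2}),  u = L² − r² sin²θ = 0.148823 m².
Substituting r = 0.087 m, L = 0.386 m, θ = 171.3°: d²x/dθ² = +0.067254 m.
a = ω²·d²x/dθ² = (10.58)²·(+0.067254) = +7.5235 m/s²;  |a| = 7.5235 m/s².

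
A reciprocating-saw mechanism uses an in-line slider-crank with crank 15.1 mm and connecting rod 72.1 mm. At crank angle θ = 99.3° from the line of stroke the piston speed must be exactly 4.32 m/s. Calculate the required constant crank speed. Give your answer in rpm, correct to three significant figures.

For an in-line slider-crank, |v_piston| = rω|sinθ|·[1 + r cosθ/√(L² − r² sin²θ)].
With r = 0.0151 m, L = 0.0721 m, θ = 99.3°: the bracketed kinematic factor |dx/dθ| = 0.014386 m.
ω = v/|dx/dθ| = 4.32/0.014386 = 300.29 rad/s.
N = 60ω/(2π) = 2867.6 rpm.

2870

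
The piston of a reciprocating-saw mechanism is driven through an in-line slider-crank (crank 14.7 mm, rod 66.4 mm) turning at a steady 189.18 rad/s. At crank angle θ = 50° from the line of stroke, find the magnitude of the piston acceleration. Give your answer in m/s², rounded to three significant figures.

319

ω = 189.2 rad/s
x(θ) = r cosθ + √(L² − r² sin²θ); with ω constant, a = ω²·d²x/dθ².
d²x/dθ² = −r cosθ − r²(cos2θ)/√u − r⁴ sin²2θ/(4u^{3/2}),  u = L² − r² sin²θ = 0.00428215 m².
Substituting r = 0.0147 m, L = 0.0664 m, θ = 50°: d²x/dθ² = -0.008916 m.
a = ω²·d²x/dθ² = (189.2)²·(-0.008916) = -319.09 m/s²;  |a| = 319.09 m/s².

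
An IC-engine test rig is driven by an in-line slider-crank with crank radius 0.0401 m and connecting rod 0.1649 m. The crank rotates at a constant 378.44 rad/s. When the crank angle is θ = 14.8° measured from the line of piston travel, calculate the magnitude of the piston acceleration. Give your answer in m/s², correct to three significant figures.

6770

ω = 378.4 rad/s
x(θ) = r cosθ + √(L² − r² sin²θ); with ω constant, a = ω²·d²x/dθ².
d²x/dθ² = −r cosθ − r²(cos2θ)/√u − r⁴ sin²2θ/(4u^{3/2}),  u = L² − r² sin²θ = 0.0270871 m².
Substituting r = 0.0401 m, L = 0.1649 m, θ = 14.8°: d²x/dθ² = -0.0473 m.
a = ω²·d²x/dθ² = (378.4)²·(-0.0473) = -6774.2 m/s²;  |a| = 6774.2 m/s².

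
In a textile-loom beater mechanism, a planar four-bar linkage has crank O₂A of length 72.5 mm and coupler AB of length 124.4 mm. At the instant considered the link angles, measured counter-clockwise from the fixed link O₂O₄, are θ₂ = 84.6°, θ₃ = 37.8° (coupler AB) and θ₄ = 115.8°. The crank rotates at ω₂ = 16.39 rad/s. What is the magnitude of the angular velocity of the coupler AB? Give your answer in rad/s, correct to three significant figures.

ω₂ = 16.39 rad/s
Differentiating the loop-closure r₂e^{iθ₂}+r₃e^{iθ₃}=r₁+r₄e^{iθ₄} gives r₂ω₂e^{iθ₂}+r₃ω₃e^{iθ₃}=r₄ω₄e^{iθ₄}.
Eliminating the other unknown: ω₃ = r₂ω₂ sin(θ₄−θ₂) / [r₃ sin(θ₃−θ₄)].
Numerator sine = +0.51803; denominator sine = -0.97815.
Result = 0.0725·16.39·(+0.51803) / (0.1244·(-0.97815)) = -5.0588 rad/s; magnitude 5.0588 rad/s.

5.06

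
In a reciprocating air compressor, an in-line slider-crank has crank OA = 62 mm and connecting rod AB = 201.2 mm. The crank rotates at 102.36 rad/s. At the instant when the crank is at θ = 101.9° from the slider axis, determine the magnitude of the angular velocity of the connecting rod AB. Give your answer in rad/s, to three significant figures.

ω = 102.4 rad/s
The rod makes angle φ with the slider axis where L sinφ = r sinθ; differentiating, L cosφ·φ̇ = r ω cosθ.
L cosφ = √(L² − r² sin²θ) = 0.19184 m.
|ω_rod| = r ω |cosθ| / √(L² − r² sin²θ) = 0.062·102.4·0.20620/0.19184 = 6.8217 rad/s.

6.82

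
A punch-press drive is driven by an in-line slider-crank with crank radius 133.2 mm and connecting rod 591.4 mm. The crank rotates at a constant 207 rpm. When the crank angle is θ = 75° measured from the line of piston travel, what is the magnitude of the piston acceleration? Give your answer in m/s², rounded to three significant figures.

ω = 2π·207/60 = 21.68 rad/s
x(θ) = r cosθ + √(L² − r² sin²θ); with ω constant, a = ω²·d²x/dθ².
d²x/dθ² = −r cosθ − r²(cos2θ)/√u − r⁴ sin²2θ/(4u^{3/2}),  u = L² − r² sin²θ = 0.3332 m².
Substituting r = 0.1332 m, L = 0.5914 m, θ = 75°: d²x/dθ² = -0.0079583 m.
a = ω²·d²x/dθ² = (21.68)²·(-0.0079583) = -3.7395 m/s²;  |a| = 3.7395 m/s².

3.74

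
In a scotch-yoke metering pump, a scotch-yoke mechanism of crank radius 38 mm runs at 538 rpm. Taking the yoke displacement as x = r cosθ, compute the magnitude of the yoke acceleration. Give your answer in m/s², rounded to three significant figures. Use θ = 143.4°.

96.8

ω = 56.34 rad/s (from 538 rpm).
x = r cosθ ⇒ ẍ = −rω² cosθ (ω constant).
|a| = rω²|cosθ| = 0.038·(56.34)²·|cos 143.4°| = 96.833 m/s².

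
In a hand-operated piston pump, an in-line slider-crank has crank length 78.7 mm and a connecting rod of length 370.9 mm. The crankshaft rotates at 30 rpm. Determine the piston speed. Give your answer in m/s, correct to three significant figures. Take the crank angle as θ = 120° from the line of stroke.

ω = 2π·30/60 = 3.142 rad/s
For an in-line slider-crank, x = r cosθ + √(L² − r² sin²θ), so v = −rω sinθ·[1 + r cosθ/√(L² − r² sin²θ)].
With r = 0.0787 m, L = 0.3709 m, θ = 120°: √(L² − r² sin²θ) = 0.36458 m.
v = −0.0787·3.142·0.86603·[1 + 0.0787·-0.50000/0.36458] = -0.19101 m/s.
|v| = 0.19101 m/s.

0.191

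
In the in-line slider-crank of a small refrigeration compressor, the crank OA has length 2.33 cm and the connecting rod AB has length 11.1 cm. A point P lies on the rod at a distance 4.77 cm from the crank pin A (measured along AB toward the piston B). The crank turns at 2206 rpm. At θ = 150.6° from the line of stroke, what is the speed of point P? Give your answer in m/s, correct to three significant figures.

3.62

ω = 231 rad/s.  Crank-pin speed |V_A| = rω = 5.3826 m/s, perpendicular to OA.
Rod angle: sinφ = −(r/L) sinθ ⇒ φ = -5.915°; ω_rod = −rω cosθ/√(L²−r²sin²θ) = +42.473 rad/s.
V_P = V_A + ω_rod × AP, with AP = 0.0477 m along the rod.
Components: V_Px = −rω sinθ − a·ω_rod·sinφ = -2.4336 m/s;  V_Py = rω cosθ + a·ω_rod·cosφ = -2.6742 m/s.
|V_P| = √(V_Px² + V_Py²) = 3.6157 m/s.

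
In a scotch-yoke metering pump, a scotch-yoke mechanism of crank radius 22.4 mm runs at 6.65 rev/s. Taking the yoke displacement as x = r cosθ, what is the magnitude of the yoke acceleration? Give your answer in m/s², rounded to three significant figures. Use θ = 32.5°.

ω = 41.78 rad/s (from 6.65 rev/s).
x = r cosθ ⇒ ẍ = −rω² cosθ (ω constant).
|a| = rω²|cosθ| = 0.0224·(41.78)²·|cos 32.5°| = 32.982 m/s².

33.0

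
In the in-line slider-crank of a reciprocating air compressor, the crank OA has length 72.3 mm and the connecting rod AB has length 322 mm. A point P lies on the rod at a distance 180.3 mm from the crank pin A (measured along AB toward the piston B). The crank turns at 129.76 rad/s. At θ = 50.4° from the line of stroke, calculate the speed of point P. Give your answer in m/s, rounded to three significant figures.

8.25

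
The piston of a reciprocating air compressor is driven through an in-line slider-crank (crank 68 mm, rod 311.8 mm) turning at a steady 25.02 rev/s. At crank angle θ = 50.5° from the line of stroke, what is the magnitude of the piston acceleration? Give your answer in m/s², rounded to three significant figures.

1000

ω = 2π·25 = 157.2 rad/s
x(θ) = r cosθ + √(L² − r² sin²θ); with ω constant, a = ω²·d²x/dθ².
d²x/dθ² = −r cosθ − r²(cos2θ)/√u − r⁴ sin²2θ/(4u^{3/2}),  u = L² − r² sin²θ = 0.0944661 m².
Substituting r = 0.068 m, L = 0.3118 m, θ = 50.5°: d²x/dθ² = -0.04056 m.
a = ω²·d²x/dθ² = (157.2)²·(-0.04056) = -1002.4 m/s²;  |a| = 1002.4 m/s².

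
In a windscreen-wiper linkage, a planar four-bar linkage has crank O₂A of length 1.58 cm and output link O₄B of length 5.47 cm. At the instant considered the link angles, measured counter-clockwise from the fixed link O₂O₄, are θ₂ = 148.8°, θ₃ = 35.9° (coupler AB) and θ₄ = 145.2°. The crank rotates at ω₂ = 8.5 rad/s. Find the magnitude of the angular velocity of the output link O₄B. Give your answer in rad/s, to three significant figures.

ω₂ = 8.5 rad/s
Differentiating the loop-closure r₂e^{iθ₂}+r₃e^{iθ₃}=r₁+r₄e^{iθ₄} gives r₂ω₂e^{iθ₂}+r₃ω₃e^{iθ₃}=r₄ω₄e^{iθ₄}.
Eliminating the other unknown: ω₄ = r₂ω₂ sin(θ₂−θ₃) / [r₄ sin(θ₄−θ₃)].
Numerator sine = +0.92119; denominator sine = +0.94380.
Result = 0.0158·8.5·(+0.92119) / (0.0547·(+0.94380)) = +2.3964 rad/s; magnitude 2.3964 rad/s.

2.40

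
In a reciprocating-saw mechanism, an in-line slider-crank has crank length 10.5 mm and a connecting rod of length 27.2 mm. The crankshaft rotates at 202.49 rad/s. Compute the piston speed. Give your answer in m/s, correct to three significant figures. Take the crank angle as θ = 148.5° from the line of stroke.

0.738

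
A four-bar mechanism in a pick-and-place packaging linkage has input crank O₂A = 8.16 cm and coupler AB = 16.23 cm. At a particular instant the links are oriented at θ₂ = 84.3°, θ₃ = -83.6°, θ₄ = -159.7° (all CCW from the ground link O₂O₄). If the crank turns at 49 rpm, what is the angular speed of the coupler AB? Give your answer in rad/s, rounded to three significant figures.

2.39

ω₂ = 5.131 rad/s (from 49 rpm).
Differentiating the loop-closure r₂e^{iθ₂}+r₃e^{iθ₃}=r₁+r₄e^{iθ₄} gives r₂ω₂e^{iθ₂}+r₃ω₃e^{iθ₃}=r₄ω₄e^{iθ₄}.
Eliminating the other unknown: ω₃ = r₂ω₂ sin(θ₄−θ₂) / [r₃ sin(θ₃−θ₄)].
Numerator sine = +0.89879; denominator sine = +0.97072.
Result = 0.0816·5.131·(+0.89879) / (0.1623·(+0.97072)) = +2.3887 rad/s; magnitude 2.3887 rad/s.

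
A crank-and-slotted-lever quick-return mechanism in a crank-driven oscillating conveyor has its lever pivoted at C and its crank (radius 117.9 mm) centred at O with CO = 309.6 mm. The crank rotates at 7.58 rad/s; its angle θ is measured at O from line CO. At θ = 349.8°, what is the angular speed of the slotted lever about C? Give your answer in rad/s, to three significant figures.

2.08

ω = 7.58 rad/s
Crank pin A relative to C: A = (d + r cosθ, r sinθ); lever angle φ = atan2(r sinθ, d + r cosθ).
Differentiating tanφ: φ̇ = rω(d cosθ + r)/(d² + r² + 2dr cosθ).
d² + r² + 2dr cosθ = |CA|² = 0.181602 m²;  d cosθ + r = +0.42261 m.
|ω_lever| = |0.1179·7.58·+0.42261| / 0.181602 = 2.0797 rad/s.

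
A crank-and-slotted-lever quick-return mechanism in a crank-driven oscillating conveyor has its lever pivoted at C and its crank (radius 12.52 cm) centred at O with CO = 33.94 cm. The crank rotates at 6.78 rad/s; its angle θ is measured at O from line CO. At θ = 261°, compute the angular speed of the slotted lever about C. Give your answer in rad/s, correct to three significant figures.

ω = 6.78 rad/s
Crank pin A relative to C: A = (d + r cosθ, r sinθ); lever angle φ = atan2(r sinθ, d + r cosθ).
Differentiating tanφ: φ̇ = rω(d cosθ + r)/(d² + r² + 2dr cosθ).
d² + r² + 2dr cosθ = |CA|² = 0.117573 m²;  d cosθ + r = +0.072106 m.
|ω_lever| = |0.1252·6.78·+0.072106| / 0.117573 = 0.52059 rad/s.

0.521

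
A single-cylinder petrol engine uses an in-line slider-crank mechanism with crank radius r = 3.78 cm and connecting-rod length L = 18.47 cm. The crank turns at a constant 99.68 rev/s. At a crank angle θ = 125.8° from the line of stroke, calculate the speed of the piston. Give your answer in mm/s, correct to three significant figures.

16900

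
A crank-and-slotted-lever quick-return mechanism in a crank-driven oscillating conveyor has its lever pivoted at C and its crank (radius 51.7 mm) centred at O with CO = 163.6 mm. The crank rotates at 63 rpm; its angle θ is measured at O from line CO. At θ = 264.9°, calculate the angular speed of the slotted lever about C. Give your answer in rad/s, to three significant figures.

ω = 6.597 rad/s (from 63 rpm).
Crank pin A relative to C: A = (d + r cosθ, r sinθ); lever angle φ = atan2(r sinθ, d + r cosθ).
Differentiating tanφ: φ̇ = rω(d cosθ + r)/(d² + r² + 2dr cosθ).
d² + r² + 2dr cosθ = |CA|² = 0.0279341 m²;  d cosθ + r = +0.037157 m.
|ω_lever| = |0.0517·6.597·+0.037157| / 0.0279341 = 0.4537 rad/s.

0.454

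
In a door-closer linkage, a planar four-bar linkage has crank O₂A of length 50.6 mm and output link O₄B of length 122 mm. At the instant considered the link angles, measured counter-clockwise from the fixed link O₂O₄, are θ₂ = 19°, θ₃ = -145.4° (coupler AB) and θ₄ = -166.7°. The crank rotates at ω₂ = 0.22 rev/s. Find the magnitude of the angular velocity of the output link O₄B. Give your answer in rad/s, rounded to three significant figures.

ω₂ = 1.382 rad/s (from 0.22 rev/s).
Differentiating the loop-closure r₂e^{iθ₂}+r₃e^{iθ₃}=r₁+r₄e^{iθ₄} gives r₂ω₂e^{iθ₂}+r₃ω₃e^{iθ₃}=r₄ω₄e^{iθ₄}.
Eliminating the other unknown: ω₄ = r₂ω₂ sin(θ₂−θ₃) / [r₄ sin(θ₄−θ₃)].
Numerator sine = +0.26892; denominator sine = -0.36325.
Result = 0.0506·1.382·(+0.26892) / (0.122·(-0.36325)) = -0.42443 rad/s; magnitude 0.42443 rad/s.

0.424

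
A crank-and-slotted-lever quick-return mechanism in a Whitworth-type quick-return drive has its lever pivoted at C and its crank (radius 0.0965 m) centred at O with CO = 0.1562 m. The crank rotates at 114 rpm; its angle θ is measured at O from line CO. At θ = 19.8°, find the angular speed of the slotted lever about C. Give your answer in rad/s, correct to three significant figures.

ω = 11.94 rad/s (from 114 rpm).
Crank pin A relative to C: A = (d + r cosθ, r sinθ); lever angle φ = atan2(r sinθ, d + r cosθ).
Differentiating tanφ: φ̇ = rω(d cosθ + r)/(d² + r² + 2dr cosθ).
d² + r² + 2dr cosθ = |CA|² = 0.062075 m²;  d cosθ + r = +0.24347 m.
|ω_lever| = |0.0965·11.94·+0.24347| / 0.062075 = 4.5184 rad/s.

4.52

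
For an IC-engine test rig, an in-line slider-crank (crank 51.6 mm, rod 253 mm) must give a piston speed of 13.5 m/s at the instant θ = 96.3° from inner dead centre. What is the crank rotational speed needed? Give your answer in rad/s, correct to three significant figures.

For an in-line slider-crank, |v_piston| = rω|sinθ|·[1 + r cosθ/√(L² − r² sin²θ)].
With r = 0.0516 m, L = 0.253 m, θ = 96.3°: the bracketed kinematic factor |dx/dθ| = 0.050116 m.
ω = v/|dx/dθ| = 13.5/0.050116 = 269.37 rad/s.

269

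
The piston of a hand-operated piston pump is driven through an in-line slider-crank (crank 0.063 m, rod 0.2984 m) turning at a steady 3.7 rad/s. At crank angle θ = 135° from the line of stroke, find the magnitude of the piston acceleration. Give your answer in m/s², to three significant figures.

0.608

ω = 3.7 rad/s
x(θ) = r cosθ + √(L² − r² sin²θ); with ω constant, a = ω²·d²x/dθ².
d²x/dθ² = −r cosθ − r²(cos2θ)/√u − r⁴ sin²2θ/(4u^{3/2}),  u = L² − r² sin²θ = 0.0870581 m².
Substituting r = 0.063 m, L = 0.2984 m, θ = 135°: d²x/dθ² = +0.044394 m.
a = ω²·d²x/dθ² = (3.7)²·(+0.044394) = +0.60776 m/s²;  |a| = 0.60776 m/s².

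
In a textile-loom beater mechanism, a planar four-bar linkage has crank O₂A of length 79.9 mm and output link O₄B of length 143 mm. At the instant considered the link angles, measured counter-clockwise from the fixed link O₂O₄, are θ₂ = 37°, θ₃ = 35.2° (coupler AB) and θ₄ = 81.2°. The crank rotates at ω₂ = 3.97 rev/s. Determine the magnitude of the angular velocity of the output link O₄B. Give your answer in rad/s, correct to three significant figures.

ω₂ = 24.94 rad/s (from 3.97 rev/s).
Differentiating the loop-closure r₂e^{iθ₂}+r₃e^{iθ₃}=r₁+r₄e^{iθ₄} gives r₂ω₂e^{iθ₂}+r₃ω₃e^{iθ₃}=r₄ω₄e^{iθ₄}.
Eliminating the other unknown: ω₄ = r₂ω₂ sin(θ₂−θ₃) / [r₄ sin(θ₄−θ₃)].
Numerator sine = +0.03141; denominator sine = +0.71934.
Result = 0.0799·24.94·(+0.03141) / (0.143·(+0.71934)) = +0.60859 rad/s; magnitude 0.60859 rad/s.

0.609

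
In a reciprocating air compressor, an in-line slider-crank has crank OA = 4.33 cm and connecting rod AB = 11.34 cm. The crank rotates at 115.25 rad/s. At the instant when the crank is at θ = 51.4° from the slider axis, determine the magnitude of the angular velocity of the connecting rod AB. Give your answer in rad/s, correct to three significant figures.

28.8

ω = 115.2 rad/s
The rod makes angle φ with the slider axis where L sinφ = r sinθ; differentiating, L cosφ·φ̇ = r ω cosθ.
L cosφ = √(L² − r² sin²θ) = 0.10823 m.
|ω_rod| = r ω |cosθ| / √(L² − r² sin²θ) = 0.0433·115.2·0.62388/0.10823 = 28.765 rad/s.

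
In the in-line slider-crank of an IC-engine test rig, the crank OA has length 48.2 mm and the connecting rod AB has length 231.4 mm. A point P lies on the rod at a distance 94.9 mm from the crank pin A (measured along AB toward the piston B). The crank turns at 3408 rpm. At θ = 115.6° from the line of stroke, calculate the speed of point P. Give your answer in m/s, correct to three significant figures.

ω = 356.9 rad/s.  Crank-pin speed |V_A| = rω = 17.202 m/s, perpendicular to OA.
Rod angle: sinφ = −(r/L) sinθ ⇒ φ = -10.827°; ω_rod = −rω cosθ/√(L²−r²sin²θ) = +32.703 rad/s.
V_P = V_A + ω_rod × AP, with AP = 0.0949 m along the rod.
Components: V_Px = −rω sinθ − a·ω_rod·sinφ = -14.93 m/s;  V_Py = rω cosθ + a·ω_rod·cosφ = -4.3844 m/s.
|V_P| = √(V_Px² + V_Py²) = 15.561 m/s.

15.6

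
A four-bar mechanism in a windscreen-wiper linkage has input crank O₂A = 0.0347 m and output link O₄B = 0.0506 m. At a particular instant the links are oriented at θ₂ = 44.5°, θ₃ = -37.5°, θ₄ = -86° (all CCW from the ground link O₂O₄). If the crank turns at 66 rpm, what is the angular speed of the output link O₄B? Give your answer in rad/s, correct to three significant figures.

6.27

ω₂ = 6.912 rad/s (from 66 rpm).
Differentiating the loop-closure r₂e^{iθ₂}+r₃e^{iθ₃}=r₁+r₄e^{iθ₄} gives r₂ω₂e^{iθ₂}+r₃ω₃e^{iθ₃}=r₄ω₄e^{iθ₄}.
Eliminating the other unknown: ω₄ = r₂ω₂ sin(θ₂−θ₃) / [r₄ sin(θ₄−θ₃)].
Numerator sine = +0.99027; denominator sine = -0.74896.
Result = 0.0347·6.912·(+0.99027) / (0.0506·(-0.74896)) = -6.2668 rad/s; magnitude 6.2668 rad/s.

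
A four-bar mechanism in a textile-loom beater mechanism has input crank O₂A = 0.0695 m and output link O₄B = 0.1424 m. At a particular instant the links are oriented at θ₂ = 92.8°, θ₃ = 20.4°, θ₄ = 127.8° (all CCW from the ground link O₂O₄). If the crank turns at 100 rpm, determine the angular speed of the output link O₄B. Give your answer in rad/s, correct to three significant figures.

ω₂ = 10.47 rad/s (from 100 rpm).
Differentiating the loop-closure r₂e^{iθ₂}+r₃e^{iθ₃}=r₁+r₄e^{iθ₄} gives r₂ω₂e^{iθ₂}+r₃ω₃e^{iθ₃}=r₄ω₄e^{iθ₄}.
Eliminating the other unknown: ω₄ = r₂ω₂ sin(θ₂−θ₃) / [r₄ sin(θ₄−θ₃)].
Numerator sine = +0.95319; denominator sine = +0.95424.
Result = 0.0695·10.47·(+0.95319) / (0.1424·(+0.95424)) = +5.1053 rad/s; magnitude 5.1053 rad/s.

5.11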